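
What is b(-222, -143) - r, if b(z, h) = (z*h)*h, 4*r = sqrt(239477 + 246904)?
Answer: -4539678 - sqrt(486381)/4 ≈ -4.5399e+6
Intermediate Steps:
r = sqrt(486381)/4 (r = sqrt(239477 + 246904)/4 = sqrt(486381)/4 ≈ 174.35)
b(z, h) = z*h**2 (b(z, h) = (h*z)*h = z*h**2)
b(-222, -143) - r = -222*(-143)**2 - sqrt(486381)/4 = -222*20449 - sqrt(486381)/4 = -4539678 - sqrt(486381)/4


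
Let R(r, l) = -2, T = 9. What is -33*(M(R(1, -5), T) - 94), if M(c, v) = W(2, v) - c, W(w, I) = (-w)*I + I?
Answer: 3333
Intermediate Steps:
W(w, I) = I - I*w (W(w, I) = -I*w + I = I - I*w)
M(c, v) = -c - v (M(c, v) = v*(1 - 1*2) - c = v*(1 - 2) - c = v*(-1) - c = -v - c = -c - v)
-33*(M(R(1, -5), T) - 94) = -33*((-1*(-2) - 1*9) - 94) = -33*((2 - 9) - 94) = -33*(-7 - 94) = -33*(-101) = 3333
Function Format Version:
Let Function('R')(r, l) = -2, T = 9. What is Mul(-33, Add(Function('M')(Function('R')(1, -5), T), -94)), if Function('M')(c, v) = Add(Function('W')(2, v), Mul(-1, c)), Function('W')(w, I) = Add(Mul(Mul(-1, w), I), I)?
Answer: 3333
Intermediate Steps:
Function('W')(w, I) = Add(I, Mul(-1, I, w)) (Function('W')(w, I) = Add(Mul(-1, I, w), I) = Add(I, Mul(-1, I, w)))
Function('M')(c, v) = Add(Mul(-1, c), Mul(-1, v)) (Function('M')(c, v) = Add(Mul(v, Add(1, Mul(-1, 2))), Mul(-1, c)) = Add(Mul(v, Add(1, -2)), Mul(-1, c)) = Add(Mul(v, -1), Mul(-1, c)) = Add(Mul(-1, v), Mul(-1, c)) = Add(Mul(-1, c), Mul(-1, v)))
Mul(-33, Add(Function('M')(Function('R')(1, -5), T), -94)) = Mul(-33, Add(Add(Mul(-1, -2), Mul(-1, 9)), -94)) = Mul(-33, Add(Add(2, -9), -94)) = Mul(-33, Add(-7, -94)) = Mul(-33, -101) = 3333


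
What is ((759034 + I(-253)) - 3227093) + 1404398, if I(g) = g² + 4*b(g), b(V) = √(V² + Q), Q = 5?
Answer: -999652 + 4*√64014 ≈ -9.9864e+5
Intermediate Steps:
b(V) = √(5 + V²) (b(V) = √(V² + 5) = √(5 + V²))
I(g) = g² + 4*√(5 + g²)
((759034 + I(-253)) - 3227093) + 1404398 = ((759034 + ((-253)² + 4*√(5 + (-253)²))) - 3227093) + 1404398 = ((759034 + (64009 + 4*√(5 + 64009))) - 3227093) + 1404398 = ((759034 + (64009 + 4*√64014)) - 3227093) + 1404398 = ((823043 + 4*√64014) - 3227093) + 1404398 = (-2404050 + 4*√64014) + 1404398 = -999652 + 4*√64014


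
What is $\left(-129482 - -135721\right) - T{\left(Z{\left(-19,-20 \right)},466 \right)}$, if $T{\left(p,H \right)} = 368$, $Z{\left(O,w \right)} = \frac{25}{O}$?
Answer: $5871$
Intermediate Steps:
$\left(-129482 - -135721\right) - T{\left(Z{\left(-19,-20 \right)},466 \right)} = \left(-129482 - -135721\right) - 368 = \left(-129482 + 135721\right) - 368 = 6239 - 368 = 5871$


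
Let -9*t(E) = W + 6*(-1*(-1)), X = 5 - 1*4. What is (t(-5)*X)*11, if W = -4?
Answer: -22/9 ≈ -2.4444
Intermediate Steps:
X = 1 (X = 5 - 4 = 1)
t(E) = -2/9 (t(E) = -(-4 + 6*(-1*(-1)))/9 = -(-4 + 6*1)/9 = -(-4 + 6)/9 = -⅑*2 = -2/9)
(t(-5)*X)*11 = -2/9*1*11 = -2/9*11 = -22/9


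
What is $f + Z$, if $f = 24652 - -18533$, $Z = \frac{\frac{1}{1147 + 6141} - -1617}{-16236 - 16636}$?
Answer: $\frac{10345867723463}{239571136} \approx 43185.0$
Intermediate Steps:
$Z = - \frac{11784697}{239571136}$ ($Z = \frac{\frac{1}{7288} + 1617}{-32872} = \left(\frac{1}{7288} + 1617\right) \left(- \frac{1}{32872}\right) = \frac{11784697}{7288} \left(- \frac{1}{32872}\right) = - \frac{11784697}{239571136} \approx -0.049191$)
$f = 43185$ ($f = 24652 + 18533 = 43185$)
$f + Z = 43185 - \frac{11784697}{239571136} = \frac{10345867723463}{239571136}$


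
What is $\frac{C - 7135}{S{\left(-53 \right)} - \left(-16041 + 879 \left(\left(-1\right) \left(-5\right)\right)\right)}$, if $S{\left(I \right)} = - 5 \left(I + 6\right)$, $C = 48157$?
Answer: $\frac{41022}{11881} \approx 3.4527$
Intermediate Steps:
$S{\left(I \right)} = -30 - 5 I$ ($S{\left(I \right)} = - 5 \left(6 + I\right) = -30 - 5 I$)
$\frac{C - 7135}{S{\left(-53 \right)} - \left(-16041 + 879 \left(\left(-1\right) \left(-5\right)\right)\right)} = \frac{48157 - 7135}{\left(-30 - -265\right) - \left(-16041 + 879 \left(\left(-1\right) \left(-5\right)\right)\right)} = \frac{41022}{\left(-30 + 265\right) + \left(\left(-879\right) 5 + 16041\right)} = \frac{41022}{235 + \left(-4395 + 16041\right)} = \frac{41022}{235 + 11646} = \frac{41022}{11881}$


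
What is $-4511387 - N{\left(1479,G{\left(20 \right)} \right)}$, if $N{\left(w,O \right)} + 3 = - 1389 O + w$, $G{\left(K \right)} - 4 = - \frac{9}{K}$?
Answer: $- \frac{90158641}{20} \approx -4.5079 \cdot 10^{6}$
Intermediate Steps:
$G{\left(K \right)} = 4 - \frac{9}{K}$
$N{\left(w,O \right)} = -3 + w - 1389 O$ ($N{\left(w,O \right)} = -3 - \left(- w + 1389 O\right) = -3 + w - 1389 O$)
$-4511387 - N{\left(1479,G{\left(20 \right)} \right)} = -4511387 - \left(-3 + 1479 - 1389 \left(4 - \frac{9}{20}\right)\right) = -4511387 - \left(-3 + 1479 - \frac{98619}{20}\right) = -4511387 - - \frac{69099}{20} = -4511387 + \frac{69099}{20} = - \frac{90158641}{20}$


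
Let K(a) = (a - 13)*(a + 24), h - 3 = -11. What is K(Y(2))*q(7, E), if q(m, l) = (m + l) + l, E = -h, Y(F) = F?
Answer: -6578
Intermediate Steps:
h = -8 (h = 3 - 11 = -8)
K(a) = (-13 + a)*(24 + a)
E = 8 (E = -1*(-8) = 8)
q(m, l) = m + 2*l (q(m, l) = (l + m) + l = m + 2*l)
K(Y(2))*q(7, E) = (-312 + 2² + 11*2)*(7 + 2*8) = (-312 + 4 + 22)*(7 + 16) = -286*23 = -6578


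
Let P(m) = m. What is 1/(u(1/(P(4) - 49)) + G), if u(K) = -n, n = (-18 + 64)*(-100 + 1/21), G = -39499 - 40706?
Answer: -21/1587751 ≈ -1.3226e-5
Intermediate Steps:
G = -80205
n = -96554/21 (n = 46*(-100 + 1/21) = 46*(-2099/21) = -96554/21 ≈ -4597.8)
u(K) = 96554/21 (u(K) = -1*(-96554/21) = 96554/21)
1/(u(1/(P(4) - 49)) + G) = 1/(96554/21 - 80205) = 1/(-1587751/21) = -21/1587751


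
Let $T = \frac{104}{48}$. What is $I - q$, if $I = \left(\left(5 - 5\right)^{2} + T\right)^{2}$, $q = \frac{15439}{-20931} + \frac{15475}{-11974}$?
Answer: $\frac{10111992397}{1503766764} \approx 6.7244$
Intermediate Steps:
$q = - \frac{508773811}{250627794}$ ($q = 15439 \left(- \frac{1}{20931}\right) + 15475 \left(- \frac{1}{11974}\right) = - \frac{15439}{20931} - \frac{15475}{11974} = - \frac{508773811}{250627794} \approx -2.03$)
$T = \frac{13}{6}$ ($T = 104 \cdot \frac{1}{48} = \frac{13}{6} \approx 2.1667$)
$I = \frac{169}{36}$ ($I = \left(\left(5 - 5\right)^{2} + \frac{13}{6}\right)^{2} = \left(0^{2} + \frac{13}{6}\right)^{2} = \left(0 + \frac{13}{6}\right)^{2} = \left(\frac{13}{6}\right)^{2} = \frac{169}{36} \approx 4.6944$)
$I - q = \frac{169}{36} - - \frac{508773811}{250627794} = \frac{169}{36} + \frac{508773811}{250627794} = \frac{10111992397}{1503766764}$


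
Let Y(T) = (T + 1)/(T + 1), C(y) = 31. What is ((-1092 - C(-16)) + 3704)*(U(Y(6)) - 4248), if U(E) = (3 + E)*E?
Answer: -10953764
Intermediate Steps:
Y(T) = 1 (Y(T) = (1 + T)/(1 + T) = 1)
U(E) = E*(3 + E)
((-1092 - C(-16)) + 3704)*(U(Y(6)) - 4248) = ((-1092 - 1*31) + 3704)*(1*(3 + 1) - 4248) = ((-1092 - 31) + 3704)*(1*4 - 4248) = (-1123 + 3704)*(4 - 4248) = 2581*(-4244) = -10953764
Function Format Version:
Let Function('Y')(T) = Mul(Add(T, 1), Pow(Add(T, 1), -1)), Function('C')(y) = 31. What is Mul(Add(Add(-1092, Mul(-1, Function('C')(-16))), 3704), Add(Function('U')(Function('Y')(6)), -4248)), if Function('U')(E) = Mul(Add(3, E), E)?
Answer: -10953764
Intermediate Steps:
Function('Y')(T) = 1 (Function('Y')(T) = Mul(Add(1, T), Pow(Add(1, T), -1)) = 1)
Function('U')(E) = Mul(E, Add(3, E))
Mul(Add(Add(-1092, Mul(-1, Function('C')(-16))), 3704), Add(Function('U')(Function('Y')(6)), -4248)) = Mul(Add(Add(-1092, Mul(-1, 31)), 3704), Add(Mul(1, Add(3, 1)), -4248)) = Mul(Add(Add(-1092, -31), 3704), Add(Mul(1, 4), -4248)) = Mul(Add(-1123, 3704), Add(4, -4248)) = Mul(2581, -4244) = -10953764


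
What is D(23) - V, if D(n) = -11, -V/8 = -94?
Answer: -763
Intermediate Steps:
V = 752 (V = -8*(-94) = 752)
D(23) - V = -11 - 1*752 = -11 - 752 = -763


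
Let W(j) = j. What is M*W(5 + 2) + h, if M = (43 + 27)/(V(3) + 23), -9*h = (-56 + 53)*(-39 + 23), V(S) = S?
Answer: 527/39 ≈ 13.513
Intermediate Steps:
h = -16/3 (h = -(-56 + 53)*(-39 + 23)/9 = -(-1)*(-16)/3 = -⅑*48 = -16/3 ≈ -5.3333)
M = 35/13 (M = (43 + 27)/(3 + 23) = 70/26 = 70*(1/26) = 35/13 ≈ 2.6923)
M*W(5 + 2) + h = 35*(5 + 2)/13 - 16/3 = (35/13)*7 - 16/3 = 245/13 - 16/3 = 527/39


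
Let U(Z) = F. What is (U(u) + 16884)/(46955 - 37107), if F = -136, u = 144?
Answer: 4187/2462 ≈ 1.7006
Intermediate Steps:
U(Z) = -136
(U(u) + 16884)/(46955 - 37107) = (-136 + 16884)/(46955 - 37107) = 16748/9848 = 16748*(1/9848) = 4187/2462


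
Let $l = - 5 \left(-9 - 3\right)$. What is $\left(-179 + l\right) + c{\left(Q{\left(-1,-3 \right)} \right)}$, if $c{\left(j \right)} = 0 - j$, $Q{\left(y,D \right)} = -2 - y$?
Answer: $-118$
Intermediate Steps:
$l = 60$ ($l = \left(-5\right) \left(-12\right) = 60$)
$c{\left(j \right)} = - j$
$\left(-179 + l\right) + c{\left(Q{\left(-1,-3 \right)} \right)} = \left(-179 + 60\right) - \left(-2 - -1\right) = -119 - \left(-2 + 1\right) = -119 - -1 = -119 + 1 = -118$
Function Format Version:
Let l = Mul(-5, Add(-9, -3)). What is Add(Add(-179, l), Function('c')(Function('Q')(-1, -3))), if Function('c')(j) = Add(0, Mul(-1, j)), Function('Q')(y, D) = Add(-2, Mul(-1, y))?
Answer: -118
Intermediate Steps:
l = 60 (l = Mul(-5, -12) = 60)
Function('c')(j) = Mul(-1, j)
Add(Add(-179, l), Function('c')(Function('Q')(-1, -3))) = Add(Add(-179, 60), Mul(-1, Add(-2, Mul(-1, -1)))) = Add(-119, Mul(-1, Add(-2, 1))) = Add(-119, Mul(-1, -1)) = Add(-119, 1) = -118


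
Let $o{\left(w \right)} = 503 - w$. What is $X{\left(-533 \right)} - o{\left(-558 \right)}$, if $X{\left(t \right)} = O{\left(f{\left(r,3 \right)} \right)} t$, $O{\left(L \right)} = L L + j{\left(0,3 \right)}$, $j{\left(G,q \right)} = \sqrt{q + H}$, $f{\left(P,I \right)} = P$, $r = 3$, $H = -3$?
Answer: $-5858$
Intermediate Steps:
$j{\left(G,q \right)} = \sqrt{-3 + q}$ ($j{\left(G,q \right)} = \sqrt{q - 3} = \sqrt{-3 + q}$)
$O{\left(L \right)} = L^{2}$ ($O{\left(L \right)} = L L + \sqrt{-3 + 3} = L^{2} + \sqrt{0} = L^{2} + 0 = L^{2}$)
$X{\left(t \right)} = 9 t$ ($X{\left(t \right)} = 3^{2} t = 9 t$)
$X{\left(-533 \right)} - o{\left(-558 \right)} = 9 \left(-533\right) - \left(503 - -558\right) = -4797 - \left(503 + 558\right) = -4797 - 1061 = -5858$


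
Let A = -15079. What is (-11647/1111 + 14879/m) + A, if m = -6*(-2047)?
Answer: -205884026743/13645302 ≈ -15088.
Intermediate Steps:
m = 12282
(-11647/1111 + 14879/m) + A = (-11647/1111 + 14879/12282) - 15079 = -126517885/13645302 - 15079 = -205884026743/13645302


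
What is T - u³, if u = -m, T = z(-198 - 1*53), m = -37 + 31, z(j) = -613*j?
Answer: 153647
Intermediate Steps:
m = -6
T = 153863 (T = -613*(-198 - 1*53) = -613*(-198 - 53) = -613*(-251) = 153863)
u = 6 (u = -1*(-6) = 6)
T - u³ = 153863 - 1*6³ = 153863 - 1*216 = 153863 - 216 = 153647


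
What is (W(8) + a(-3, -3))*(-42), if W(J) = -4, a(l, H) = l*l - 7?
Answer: 84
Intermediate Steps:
a(l, H) = -7 + l² (a(l, H) = l² - 7 = -7 + l²)
(W(8) + a(-3, -3))*(-42) = (-4 + (-7 + (-3)²))*(-42) = (-4 + (-7 + 9))*(-42) = (-4 + 2)*(-42) = -2*(-42) = 84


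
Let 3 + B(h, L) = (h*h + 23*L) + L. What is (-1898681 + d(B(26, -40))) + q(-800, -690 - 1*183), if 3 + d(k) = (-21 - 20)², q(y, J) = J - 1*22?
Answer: -1897898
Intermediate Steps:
q(y, J) = -22 + J (q(y, J) = J - 22 = -22 + J)
B(h, L) = -3 + h² + 24*L (B(h, L) = -3 + ((h*h + 23*L) + L) = -3 + ((h² + 23*L) + L) = -3 + (h² + 24*L) = -3 + h² + 24*L)
d(k) = 1678 (d(k) = -3 + (-21 - 20)² = -3 + (-41)² = -3 + 1681 = 1678)
(-1898681 + d(B(26, -40))) + q(-800, -690 - 1*183) = (-1898681 + 1678) + (-22 + (-690 - 1*183)) = -1897003 + (-22 + (-690 - 183)) = -1897003 + (-22 - 873) = -1897003 - 895 = -1897898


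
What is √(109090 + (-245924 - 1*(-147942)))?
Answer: 2*√2777 ≈ 105.39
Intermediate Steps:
√(109090 + (-245924 - 1*(-147942))) = √(109090 + (-245924 + 147942)) = √(109090 - 97982) = √11108 = 2*√2777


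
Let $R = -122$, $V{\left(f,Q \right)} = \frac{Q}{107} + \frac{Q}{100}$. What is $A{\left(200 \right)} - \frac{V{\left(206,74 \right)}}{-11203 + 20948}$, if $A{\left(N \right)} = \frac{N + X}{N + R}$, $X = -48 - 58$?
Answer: $\frac{2450081549}{2033294250} \approx 1.205$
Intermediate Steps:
$V{\left(f,Q \right)} = \frac{207 Q}{10700}$ ($V{\left(f,Q \right)} = Q \frac{1}{107} + Q \frac{1}{100} = \frac{Q}{107} + \frac{Q}{100} = \frac{207 Q}{10700}$)
$X = -106$
$A{\left(N \right)} = \frac{-106 + N}{-122 + N}$ ($A{\left(N \right)} = \frac{N - 106}{N - 122} = \frac{-106 + N}{-122 + N}$)
$A{\left(200 \right)} - \frac{V{\left(206,74 \right)}}{-11203 + 20948} = \frac{-106 + 200}{-122 + 200} - \frac{\frac{207}{10700} \cdot 74}{-11203 + 20948} = \frac{1}{78} \cdot 94 - \frac{7659}{5350 \cdot 9745} = \frac{1}{78} \cdot 94 - \frac{7659}{5350} \cdot \frac{1}{9745} = \frac{47}{39} - \frac{7659}{52135750} = \frac{2450081549}{2033294250}$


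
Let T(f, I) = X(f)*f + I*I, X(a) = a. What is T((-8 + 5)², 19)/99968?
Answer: 221/49984 ≈ 0.0044214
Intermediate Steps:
T(f, I) = I² + f² (T(f, I) = f*f + I*I = f² + I² = I² + f²)
T((-8 + 5)², 19)/99968 = (19² + ((-8 + 5)²)²)/99968 = (361 + ((-3)²)²)*(1/99968) = (361 + 9²)*(1/99968) = (361 + 81)*(1/99968) = 442*(1/99968) = 221/49984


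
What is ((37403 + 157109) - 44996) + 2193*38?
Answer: 232850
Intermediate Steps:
((37403 + 157109) - 44996) + 2193*38 = (194512 - 44996) + 83334 = 149516 + 83334 = 232850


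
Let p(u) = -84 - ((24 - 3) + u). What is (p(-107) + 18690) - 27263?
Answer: -8571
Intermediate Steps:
p(u) = -105 - u (p(u) = -84 - (21 + u) = -84 + (-21 - u) = -105 - u)
(p(-107) + 18690) - 27263 = ((-105 - 1*(-107)) + 18690) - 27263 = ((-105 + 107) + 18690) - 27263 = (2 + 18690) - 27263 = 18692 - 27263 = -8571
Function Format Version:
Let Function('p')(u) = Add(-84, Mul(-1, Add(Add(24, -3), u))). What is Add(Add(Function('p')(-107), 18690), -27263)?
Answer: -8571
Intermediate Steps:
Function('p')(u) = Add(-105, Mul(-1, u)) (Function('p')(u) = Add(-84, Mul(-1, Add(21, u))) = Add(-84, Add(-21, Mul(-1, u))) = Add(-105, Mul(-1, u)))
Add(Add(Function('p')(-107), 18690), -27263) = Add(Add(Add(-105, Mul(-1, -107)), 18690), -27263) = Add(Add(Add(-105, 107), 18690), -27263) = Add(Add(2, 18690), -27263) = Add(18692, -27263) = -8571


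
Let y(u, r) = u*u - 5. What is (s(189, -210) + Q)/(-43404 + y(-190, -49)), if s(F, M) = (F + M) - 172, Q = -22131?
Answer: 22324/7309 ≈ 3.0543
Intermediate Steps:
s(F, M) = -172 + F + M
y(u, r) = -5 + u² (y(u, r) = u² - 5 = -5 + u²)
(s(189, -210) + Q)/(-43404 + y(-190, -49)) = ((-172 + 189 - 210) - 22131)/(-43404 + (-5 + (-190)²)) = (-193 - 22131)/(-43404 + (-5 + 36100)) = -22324/(-43404 + 36095) = -22324/(-7309) = -22324*(-1/7309) = 22324/7309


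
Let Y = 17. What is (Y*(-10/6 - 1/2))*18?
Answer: -663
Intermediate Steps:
(Y*(-10/6 - 1/2))*18 = (17*(-10/6 - 1/2))*18 = (17*(-10*1/6 - 1*1/2))*18 = (17*(-5/3 - 1/2))*18 = (17*(-13/6))*18 = -221/6*18 = -663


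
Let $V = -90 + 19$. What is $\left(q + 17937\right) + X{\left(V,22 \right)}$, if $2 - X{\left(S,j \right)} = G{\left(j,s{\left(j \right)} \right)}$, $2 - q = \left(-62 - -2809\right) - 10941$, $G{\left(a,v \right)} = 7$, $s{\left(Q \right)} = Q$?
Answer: $26128$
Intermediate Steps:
$V = -71$
$q = 8196$ ($q = 2 - \left(\left(-62 - -2809\right) - 10941\right) = 2 - \left(\left(-62 + 2809\right) - 10941\right) = 2 - \left(2747 - 10941\right) = 2 - -8194 = 2 + 8194 = 8196$)
$X{\left(S,j \right)} = -5$ ($X{\left(S,j \right)} = 2 - 7 = -5$)
$\left(q + 17937\right) + X{\left(V,22 \right)} = \left(8196 + 17937\right) - 5 = 26133 - 5 = 26128$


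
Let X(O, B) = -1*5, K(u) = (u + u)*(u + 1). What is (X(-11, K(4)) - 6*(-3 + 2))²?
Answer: 1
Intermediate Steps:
K(u) = 2*u*(1 + u) (K(u) = (2*u)*(1 + u) = 2*u*(1 + u))
X(O, B) = -5
(X(-11, K(4)) - 6*(-3 + 2))² = (-5 - 6*(-3 + 2))² = (-5 - 6*(-1))² = (-5 + 6)² = 1² = 1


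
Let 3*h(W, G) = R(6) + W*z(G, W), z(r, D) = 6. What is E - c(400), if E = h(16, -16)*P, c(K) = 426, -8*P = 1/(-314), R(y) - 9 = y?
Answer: -1070075/2512 ≈ -425.99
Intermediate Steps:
R(y) = 9 + y
P = 1/2512 (P = -⅛/(-314) = -⅛*(-1/314) = 1/2512 ≈ 0.00039809)
h(W, G) = 5 + 2*W (h(W, G) = ((9 + 6) + W*6)/3 = (15 + 6*W)/3 = 5 + 2*W)
E = 37/2512 (E = (5 + 2*16)*(1/2512) = (5 + 32)*(1/2512) = 37*(1/2512) = 37/2512 ≈ 0.014729)
E - c(400) = 37/2512 - 1*426 = 37/2512 - 426 = -1070075/2512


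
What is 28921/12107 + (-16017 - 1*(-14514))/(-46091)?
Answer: 1351194632/558023737 ≈ 2.4214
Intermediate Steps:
28921/12107 + (-16017 - 1*(-14514))/(-46091) = 28921*(1/12107) + (-16017 + 14514)*(-1/46091) = 28921/12107 - 1503*(-1/46091) = 28921/12107 + 1503/46091 = 1351194632/558023737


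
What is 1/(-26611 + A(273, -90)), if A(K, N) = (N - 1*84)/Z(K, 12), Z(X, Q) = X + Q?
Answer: -95/2528103 ≈ -3.7578e-5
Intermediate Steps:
Z(X, Q) = Q + X
A(K, N) = (-84 + N)/(12 + K) (A(K, N) = (N - 1*84)/(12 + K) = (N - 84)/(12 + K) = (-84 + N)/(12 + K))
1/(-26611 + A(273, -90)) = 1/(-26611 + (-84 - 90)/(12 + 273)) = 1/(-26611 - 174/285) = 1/(-26611 + (1/285)*(-174)) = 1/(-26611 - 58/95) = 1/(-2528103/95) = -95/2528103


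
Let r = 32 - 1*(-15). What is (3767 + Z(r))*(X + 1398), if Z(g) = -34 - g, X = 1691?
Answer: 11386054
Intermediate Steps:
r = 47 (r = 32 + 15 = 47)
(3767 + Z(r))*(X + 1398) = (3767 + (-34 - 1*47))*(1691 + 1398) = (3767 + (-34 - 47))*3089 = (3767 - 81)*3089 = 3686*3089 = 11386054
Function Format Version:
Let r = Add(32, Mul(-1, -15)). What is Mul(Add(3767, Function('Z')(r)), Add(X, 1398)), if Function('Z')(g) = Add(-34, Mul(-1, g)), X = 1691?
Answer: 11386054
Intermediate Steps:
r = 47 (r = Add(32, 15) = 47)
Mul(Add(3767, Function('Z')(r)), Add(X, 1398)) = Mul(Add(3767, Add(-34, Mul(-1, 47))), Add(1691, 1398)) = Mul(Add(3767, Add(-34, -47)), 3089) = Mul(Add(3767, -81), 3089) = Mul(3686, 3089) = 11386054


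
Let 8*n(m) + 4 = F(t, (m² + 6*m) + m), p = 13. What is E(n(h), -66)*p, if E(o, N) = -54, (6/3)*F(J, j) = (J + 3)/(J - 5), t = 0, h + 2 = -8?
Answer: -702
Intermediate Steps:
h = -10 (h = -2 - 8 = -10)
F(J, j) = (3 + J)/(2*(-5 + J)) (F(J, j) = ((J + 3)/(J - 5))/2 = ((3 + J)/(-5 + J))/2 = (3 + J)/(2*(-5 + J)))
n(m) = -43/80 (n(m) = -½ + ((3 + 0)/(2*(-5 + 0)))/8 = -½ + ((½)*3/(-5))/8 = -½ + ((½)*(-⅕)*3)/8 = -½ + (⅛)*(-3/10) = -½ - 3/80 = -43/80)
E(n(h), -66)*p = -54*13 = -702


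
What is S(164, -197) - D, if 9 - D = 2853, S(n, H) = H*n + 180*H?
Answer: -64924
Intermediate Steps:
S(n, H) = 180*H + H*n
D = -2844 (D = 9 - 1*2853 = 9 - 2853 = -2844)
S(164, -197) - D = -197*(180 + 164) - 1*(-2844) = -197*344 + 2844 = -67768 + 2844 = -64924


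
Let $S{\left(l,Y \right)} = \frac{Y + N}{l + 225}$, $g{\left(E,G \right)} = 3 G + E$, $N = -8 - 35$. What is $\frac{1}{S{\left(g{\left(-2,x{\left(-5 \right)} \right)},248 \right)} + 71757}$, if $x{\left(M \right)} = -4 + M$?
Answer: $\frac{196}{14064577} \approx 1.3936 \cdot 10^{-5}$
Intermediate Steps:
$N = -43$ ($N = -8 - 35 = -43$)
$g{\left(E,G \right)} = E + 3 G$
$S{\left(l,Y \right)} = \frac{-43 + Y}{225 + l}$ ($S{\left(l,Y \right)} = \frac{Y - 43}{l + 225} = \frac{-43 + Y}{225 + l}$)
$\frac{1}{S{\left(g{\left(-2,x{\left(-5 \right)} \right)},248 \right)} + 71757} = \frac{1}{\frac{-43 + 248}{225 + \left(-2 + 3 \left(-4 - 5\right)\right)} + 71757} = \frac{1}{\frac{1}{225 + \left(-2 + 3 \left(-9\right)\right)} 205 + 71757} = \frac{1}{\frac{1}{225 - 29} \cdot 205 + 71757} = \frac{1}{\frac{1}{196} \cdot 205 + 71757} = \frac{1}{\frac{205}{196} + 71757} = \frac{1}{\frac{14064577}{196}} = \frac{196}{14064577}$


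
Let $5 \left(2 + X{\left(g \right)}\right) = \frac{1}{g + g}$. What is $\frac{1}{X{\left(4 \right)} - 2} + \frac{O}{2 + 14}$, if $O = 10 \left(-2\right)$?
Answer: $- \frac{955}{636} \approx -1.5016$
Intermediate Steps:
$X{\left(g \right)} = -2 + \frac{1}{10 g}$ ($X{\left(g \right)} = -2 + \frac{1}{5 \left(g + g\right)} = -2 + \frac{1}{5 \cdot 2 g} = -2 + \frac{\frac{1}{2} \frac{1}{g}}{5} = -2 + \frac{1}{10 g}$)
$O = -20$
$\frac{1}{X{\left(4 \right)} - 2} + \frac{O}{2 + 14} = \frac{1}{\left(-2 + \frac{1}{10 \cdot 4}\right) - 2} + \frac{1}{2 + 14} \left(-20\right) = \frac{1}{\left(-2 + \frac{1}{10} \cdot \frac{1}{4}\right) - 2} + \frac{1}{16} \left(-20\right) = \frac{1}{\left(-2 + \frac{1}{40}\right) - 2} + \frac{1}{16} \left(-20\right) = \frac{1}{- \frac{79}{40} - 2} - \frac{5}{4} = \frac{1}{- \frac{159}{40}} - \frac{5}{4} = - \frac{40}{159} - \frac{5}{4} = - \frac{955}{636}$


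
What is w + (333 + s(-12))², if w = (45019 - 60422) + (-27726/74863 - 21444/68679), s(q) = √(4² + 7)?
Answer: 163685846630389/1713838659 + 666*√23 ≈ 98702.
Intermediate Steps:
s(q) = √23 (s(q) = √(16 + 7) = √23)
w = -26399426716619/1713838659 (w = -15403 + (-27726*1/74863 - 21444*1/68679) = -15403 + (-27726/74863 - 7148/22893) = -15403 - 1169852042/1713838659 = -26399426716619/1713838659 ≈ -15404.)
w + (333 + s(-12))² = -26399426716619/1713838659 + (333 + √23)²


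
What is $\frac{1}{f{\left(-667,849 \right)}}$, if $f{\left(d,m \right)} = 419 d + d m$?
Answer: $- \frac{1}{845756} \approx -1.1824 \cdot 10^{-6}$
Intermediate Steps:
$\frac{1}{f{\left(-667,849 \right)}} = \frac{1}{\left(-667\right) \left(419 + 849\right)} = \frac{1}{\left(-667\right) 1268} = \frac{1}{-845756} = - \frac{1}{845756}$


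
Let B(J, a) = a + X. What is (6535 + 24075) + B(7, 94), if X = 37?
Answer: 30741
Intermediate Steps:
B(J, a) = 37 + a (B(J, a) = a + 37 = 37 + a)
(6535 + 24075) + B(7, 94) = (6535 + 24075) + (37 + 94) = 30610 + 131 = 30741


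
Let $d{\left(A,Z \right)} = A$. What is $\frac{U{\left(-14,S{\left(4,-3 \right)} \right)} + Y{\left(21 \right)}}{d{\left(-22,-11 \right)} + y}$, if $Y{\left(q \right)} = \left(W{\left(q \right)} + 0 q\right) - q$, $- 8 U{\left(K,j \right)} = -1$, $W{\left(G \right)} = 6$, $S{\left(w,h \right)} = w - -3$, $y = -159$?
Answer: $\frac{119}{1448} \approx 0.082182$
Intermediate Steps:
$S{\left(w,h \right)} = 3 + w$ ($S{\left(w,h \right)} = w + 3 = 3 + w$)
$U{\left(K,j \right)} = \frac{1}{8}$ ($U{\left(K,j \right)} = \left(- \frac{1}{8}\right) \left(-1\right) = \frac{1}{8}$)
$Y{\left(q \right)} = 6 - q$ ($Y{\left(q \right)} = \left(6 + 0 q\right) - q = \left(6 + 0\right) - q = 6 - q$)
$\frac{U{\left(-14,S{\left(4,-3 \right)} \right)} + Y{\left(21 \right)}}{d{\left(-22,-11 \right)} + y} = \frac{\frac{1}{8} + \left(6 - 21\right)}{-22 - 159} = \frac{\frac{1}{8} + \left(6 - 21\right)}{-181} = \left(\frac{1}{8} - 15\right) \left(- \frac{1}{181}\right) = \left(- \frac{119}{8}\right) \left(- \frac{1}{181}\right) = \frac{119}{1448}$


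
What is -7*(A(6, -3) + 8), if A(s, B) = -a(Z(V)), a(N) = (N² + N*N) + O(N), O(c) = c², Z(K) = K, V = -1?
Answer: -35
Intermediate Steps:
a(N) = 3*N² (a(N) = (N² + N*N) + N² = (N² + N²) + N² = 2*N² + N² = 3*N²)
A(s, B) = -3 (A(s, B) = -3*(-1)² = -3)
-7*(A(6, -3) + 8) = -7*(-3 + 8) = -7*5 = -35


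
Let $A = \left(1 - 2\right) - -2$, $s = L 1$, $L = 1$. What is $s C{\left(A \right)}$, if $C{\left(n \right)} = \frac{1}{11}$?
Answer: $\frac{1}{11} \approx 0.090909$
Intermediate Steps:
$s = 1$ ($s = 1 \cdot 1 = 1$)
$A = 1$ ($A = \left(1 - 2\right) + 2 = -1 + 2 = 1$)
$C{\left(n \right)} = \frac{1}{11}$
$s C{\left(A \right)} = 1 \cdot \frac{1}{11} = \frac{1}{11}$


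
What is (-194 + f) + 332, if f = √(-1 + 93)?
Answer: 138 + 2*√23 ≈ 147.59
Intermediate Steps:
f = 2*√23 (f = √92 = 2*√23 ≈ 9.5917)
(-194 + f) + 332 = (-194 + 2*√23) + 332 = 138 + 2*√23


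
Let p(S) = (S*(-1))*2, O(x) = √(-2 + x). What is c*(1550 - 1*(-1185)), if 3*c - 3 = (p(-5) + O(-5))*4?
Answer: 117605/3 + 10940*I*√7/3 ≈ 39202.0 + 9648.2*I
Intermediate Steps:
p(S) = -2*S (p(S) = -S*2 = -2*S)
c = 43/3 + 4*I*√7/3 (c = 1 + ((-2*(-5) + √(-2 - 5))*4)/3 = 1 + ((10 + √(-7))*4)/3 = 1 + ((10 + I*√7)*4)/3 = 1 + (40 + 4*I*√7)/3 = 1 + (40/3 + 4*I*√7/3) = 43/3 + 4*I*√7/3 ≈ 14.333 + 3.5277*I)
c*(1550 - 1*(-1185)) = (43/3 + 4*I*√7/3)*(1550 - 1*(-1185)) = (43/3 + 4*I*√7/3)*(1550 + 1185) = (43/3 + 4*I*√7/3)*2735 = 117605/3 + 10940*I*√7/3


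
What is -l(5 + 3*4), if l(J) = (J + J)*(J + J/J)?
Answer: -612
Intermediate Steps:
l(J) = 2*J*(1 + J) (l(J) = (2*J)*(J + 1) = (2*J)*(1 + J) = 2*J*(1 + J))
-l(5 + 3*4) = -2*(5 + 3*4)*(1 + (5 + 3*4)) = -2*(5 + 12)*(1 + (5 + 12)) = -2*17*(1 + 17) = -2*17*18 = -1*612 = -612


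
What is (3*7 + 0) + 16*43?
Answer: 709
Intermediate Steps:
(3*7 + 0) + 16*43 = (21 + 0) + 688 = 21 + 688 = 709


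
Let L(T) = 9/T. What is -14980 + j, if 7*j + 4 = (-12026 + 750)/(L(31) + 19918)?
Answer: -64750409044/4322269 ≈ -14981.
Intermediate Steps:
j = -2819424/4322269 (j = -4/7 + ((-12026 + 750)/(9/31 + 19918))/7 = -4/7 + (-11276/(9*(1/31) + 19918))/7 = -4/7 + (-11276/(9/31 + 19918))/7 = -4/7 + (-11276/617467/31)/7 = -4/7 + (-11276*31/617467)/7 = -4/7 + (⅐)*(-349556/617467) = -4/7 - 349556/4322269 = -2819424/4322269 ≈ -0.65230)
-14980 + j = -14980 - 2819424/4322269 = -64750409044/4322269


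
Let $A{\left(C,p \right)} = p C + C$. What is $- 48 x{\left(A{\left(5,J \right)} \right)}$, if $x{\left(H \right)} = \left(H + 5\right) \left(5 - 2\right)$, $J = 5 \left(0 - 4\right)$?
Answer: $12960$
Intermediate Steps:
$J = -20$ ($J = 5 \left(-4\right) = -20$)
$A{\left(C,p \right)} = C + C p$ ($A{\left(C,p \right)} = C p + C = C + C p$)
$x{\left(H \right)} = 15 + 3 H$ ($x{\left(H \right)} = \left(5 + H\right) 3 = 15 + 3 H$)
$- 48 x{\left(A{\left(5,J \right)} \right)} = - 48 \left(15 + 3 \cdot 5 \left(1 - 20\right)\right) = - 48 \left(15 + 3 \cdot 5 \left(-19\right)\right) = - 48 \left(15 + 3 \left(-95\right)\right) = - 48 \left(15 - 285\right) = \left(-48\right) \left(-270\right) = 12960$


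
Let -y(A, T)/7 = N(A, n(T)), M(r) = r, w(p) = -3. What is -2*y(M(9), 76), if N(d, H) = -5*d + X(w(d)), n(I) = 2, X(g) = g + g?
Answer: -714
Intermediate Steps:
X(g) = 2*g
N(d, H) = -6 - 5*d (N(d, H) = -5*d + 2*(-3) = -5*d - 6 = -6 - 5*d)
y(A, T) = 42 + 35*A (y(A, T) = -7*(-6 - 5*A) = 42 + 35*A)
-2*y(M(9), 76) = -2*(42 + 35*9) = -2*(42 + 315) = -2*357 = -714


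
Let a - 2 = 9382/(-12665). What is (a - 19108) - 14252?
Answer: -422488452/12665 ≈ -33359.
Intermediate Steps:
a = 15948/12665 (a = 2 + 9382/(-12665) = 2 + 9382*(-1/12665) = 2 - 9382/12665 = 15948/12665 ≈ 1.2592)
(a - 19108) - 14252 = (15948/12665 - 19108) - 14252 = -241986872/12665 - 14252 = -422488452/12665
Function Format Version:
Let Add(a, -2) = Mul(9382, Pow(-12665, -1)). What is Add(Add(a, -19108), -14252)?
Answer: Rational(-422488452, 12665) ≈ -33359.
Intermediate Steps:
a = Rational(15948, 12665) (a = Add(2, Mul(9382, Pow(-12665, -1))) = Add(2, Mul(9382, Rational(-1, 12665))) = Add(2, Rational(-9382, 12665)) = Rational(15948, 12665) ≈ 1.2592)
Add(Add(a, -19108), -14252) = Add(Add(Rational(15948, 12665), -19108), -14252) = Add(Rational(-241986872, 12665), -14252) = Rational(-422488452, 12665)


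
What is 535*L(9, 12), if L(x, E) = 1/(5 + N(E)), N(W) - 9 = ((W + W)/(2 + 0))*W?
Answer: 535/158 ≈ 3.3861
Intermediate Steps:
N(W) = 9 + W² (N(W) = 9 + ((W + W)/(2 + 0))*W = 9 + ((2*W)/2)*W = 9 + ((2*W)*(½))*W = 9 + W*W = 9 + W²)
L(x, E) = 1/(14 + E²) (L(x, E) = 1/(5 + (9 + E²)) = 1/(14 + E²))
535*L(9, 12) = 535/(14 + 12²) = 535/(14 + 144) = 535/158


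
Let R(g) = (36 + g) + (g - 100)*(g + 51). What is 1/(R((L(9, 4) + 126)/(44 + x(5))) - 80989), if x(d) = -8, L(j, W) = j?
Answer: -16/1379503 ≈ -1.1598e-5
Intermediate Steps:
R(g) = 36 + g + (-100 + g)*(51 + g) (R(g) = (36 + g) + (-100 + g)*(51 + g) = 36 + g + (-100 + g)*(51 + g))
1/(R((L(9, 4) + 126)/(44 + x(5))) - 80989) = 1/((-5064 + ((9 + 126)/(44 - 8))² - 48*(9 + 126)/(44 - 8)) - 80989) = 1/((-5064 + (135/36)² - 6480/36) - 80989) = 1/((-5064 + (135*(1/36))² - 6480/36) - 80989) = 1/((-5064 + (15/4)² - 48*15/4) - 80989) = 1/((-5064 + 225/16 - 180) - 80989) = 1/(-83679/16 - 80989) = 1/(-1379503/16) = -16/1379503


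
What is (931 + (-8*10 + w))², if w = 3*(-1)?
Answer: 719104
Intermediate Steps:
w = -3
(931 + (-8*10 + w))² = (931 + (-8*10 - 3))² = (931 + (-80 - 3))² = (931 - 83)² = 848² = 719104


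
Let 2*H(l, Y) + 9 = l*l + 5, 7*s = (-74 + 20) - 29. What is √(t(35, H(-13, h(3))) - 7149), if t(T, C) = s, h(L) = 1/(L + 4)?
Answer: I*√350882/7 ≈ 84.622*I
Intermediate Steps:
h(L) = 1/(4 + L)
s = -83/7 (s = ((-74 + 20) - 29)/7 = (-54 - 29)/7 = (⅐)*(-83) = -83/7 ≈ -11.857)
H(l, Y) = -2 + l²/2 (H(l, Y) = -9/2 + (l*l + 5)/2 = -9/2 + (l² + 5)/2 = -9/2 + (5 + l²)/2 = -9/2 + (5/2 + l²/2) = -2 + l²/2)
t(T, C) = -83/7
√(t(35, H(-13, h(3))) - 7149) = √(-83/7 - 7149) = √(-50126/7) = I*√350882/7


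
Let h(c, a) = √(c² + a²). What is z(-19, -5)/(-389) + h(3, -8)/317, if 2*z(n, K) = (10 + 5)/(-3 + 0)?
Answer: 5/778 + √73/317 ≈ 0.033379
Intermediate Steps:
z(n, K) = -5/2 (z(n, K) = ((10 + 5)/(-3 + 0))/2 = (15/(-3))/2 = (15*(-⅓))/2 = (½)*(-5) = -5/2)
h(c, a) = √(a² + c²)
z(-19, -5)/(-389) + h(3, -8)/317 = -5/2/(-389) + √((-8)² + 3²)/317 = -5/2*(-1/389) + √(64 + 9)*(1/317) = 5/778 + √73*(1/317) = 5/778 + √73/317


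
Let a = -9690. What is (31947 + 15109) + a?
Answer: 37366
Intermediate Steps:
(31947 + 15109) + a = (31947 + 15109) - 9690 = 47056 - 9690 = 37366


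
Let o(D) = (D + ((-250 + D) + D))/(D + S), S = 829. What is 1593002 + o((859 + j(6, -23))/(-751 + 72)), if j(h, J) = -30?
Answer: 895365717887/562062 ≈ 1.5930e+6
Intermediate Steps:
o(D) = (-250 + 3*D)/(829 + D) (o(D) = (D + ((-250 + D) + D))/(D + 829) = (D + (-250 + 2*D))/(829 + D) = (-250 + 3*D)/(829 + D))
1593002 + o((859 + j(6, -23))/(-751 + 72)) = 1593002 + (-250 + 3*((859 - 30)/(-751 + 72)))/(829 + (859 - 30)/(-751 + 72)) = 1593002 + (-250 + 3*(829/(-679)))/(829 + 829/(-679)) = 1593002 + (-250 + 3*(829*(-1/679)))/(829 + 829*(-1/679)) = 1593002 + (-250 + 3*(-829/679))/(829 - 829/679) = 1593002 + (-250 - 2487/679)/(562062/679) = 1593002 + (679/562062)*(-172237/679) = 1593002 - 172237/562062 = 895365717887/562062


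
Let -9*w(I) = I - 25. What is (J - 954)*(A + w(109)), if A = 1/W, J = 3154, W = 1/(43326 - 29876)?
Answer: 88708400/3 ≈ 2.9569e+7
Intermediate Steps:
w(I) = 25/9 - I/9 (w(I) = -(I - 25)/9 = -(-25 + I)/9 = 25/9 - I/9)
W = 1/13450 ≈ 7.4349e-5
A = 13450 (A = 1/(1/13450) = 13450)
(J - 954)*(A + w(109)) = (3154 - 954)*(13450 + (25/9 - ⅑*109)) = 2200*(13450 + (25/9 - 109/9)) = 2200*(13450 - 28/3) = 2200*(40322/3) = 88708400/3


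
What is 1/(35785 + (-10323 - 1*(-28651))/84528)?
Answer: 10566/378106601 ≈ 2.7945e-5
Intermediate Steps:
1/(35785 + (-10323 - 1*(-28651))/84528) = 1/(35785 + (-10323 + 28651)*(1/84528)) = 1/(35785 + 18328*(1/84528)) = 1/(35785 + 2291/10566) = 1/(378106601/10566) = 10566/378106601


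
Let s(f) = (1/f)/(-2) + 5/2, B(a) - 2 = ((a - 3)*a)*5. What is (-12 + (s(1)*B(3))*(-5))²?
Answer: 1024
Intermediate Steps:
B(a) = 2 + 5*a*(-3 + a) (B(a) = 2 + ((a - 3)*a)*5 = 2 + ((-3 + a)*a)*5 = 2 + (a*(-3 + a))*5 = 2 + 5*a*(-3 + a))
s(f) = 5/2 - 1/(2*f) (s(f) = -½/f + 5*(½) = -1/(2*f) + 5/2 = 5/2 - 1/(2*f))
(-12 + (s(1)*B(3))*(-5))² = (-12 + (((½)*(-1 + 5*1)/1)*(2 - 15*3 + 5*3²))*(-5))² = (-12 + (((½)*1*(-1 + 5))*(2 - 45 + 5*9))*(-5))² = (-12 + (((½)*1*4)*(2 - 45 + 45))*(-5))² = (-12 + (2*2)*(-5))² = (-12 + 4*(-5))² = (-12 - 20)² = (-32)² = 1024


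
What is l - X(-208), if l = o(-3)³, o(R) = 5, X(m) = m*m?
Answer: -43139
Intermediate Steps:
X(m) = m²
l = 125 (l = 5³ = 125)
l - X(-208) = 125 - 1*(-208)² = 125 - 1*43264 = 125 - 43264 = -43139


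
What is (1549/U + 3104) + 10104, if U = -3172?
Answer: 41894227/3172 ≈ 13208.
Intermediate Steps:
(1549/U + 3104) + 10104 = (1549/(-3172) + 3104) + 10104 = (1549*(-1/3172) + 3104) + 10104 = (-1549/3172 + 3104) + 10104 = 9844339/3172 + 10104 = 41894227/3172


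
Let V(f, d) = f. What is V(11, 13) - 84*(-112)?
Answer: 9419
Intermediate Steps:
V(11, 13) - 84*(-112) = 11 - 84*(-112) = 11 + 9408 = 9419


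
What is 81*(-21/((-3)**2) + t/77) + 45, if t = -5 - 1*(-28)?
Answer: -9225/77 ≈ -119.81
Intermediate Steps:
t = 23 (t = -5 + 28 = 23)
81*(-21/((-3)**2) + t/77) + 45 = 81*(-21/((-3)**2) + 23/77) + 45 = 81*(-21/9 + 23*(1/77)) + 45 = 81*(-21*1/9 + 23/77) + 45 = 81*(-7/3 + 23/77) + 45 = 81*(-470/231) + 45 = -12690/77 + 45 = -9225/77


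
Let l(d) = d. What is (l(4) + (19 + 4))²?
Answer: 729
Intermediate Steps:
(l(4) + (19 + 4))² = (4 + (19 + 4))² = (4 + 23)² = 27² = 729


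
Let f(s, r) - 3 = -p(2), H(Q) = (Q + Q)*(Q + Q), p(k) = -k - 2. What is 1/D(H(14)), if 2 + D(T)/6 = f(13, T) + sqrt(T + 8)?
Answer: -5/4602 + sqrt(22)/767 ≈ 0.0050288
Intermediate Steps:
p(k) = -2 - k
H(Q) = 4*Q**2 (H(Q) = (2*Q)*(2*Q) = 4*Q**2)
f(s, r) = 7 (f(s, r) = 3 - (-2 - 1*2) = 3 - (-2 - 2) = 3 - 1*(-4) = 3 + 4 = 7)
D(T) = 30 + 6*sqrt(8 + T) (D(T) = -12 + 6*(7 + sqrt(T + 8)) = -12 + 6*(7 + sqrt(8 + T)) = -12 + (42 + 6*sqrt(8 + T)) = 30 + 6*sqrt(8 + T))
1/D(H(14)) = 1/(30 + 6*sqrt(8 + 4*14**2)) = 1/(30 + 6*sqrt(8 + 4*196)) = 1/(30 + 6*sqrt(8 + 784)) = 1/(30 + 6*sqrt(792)) = 1/(30 + 6*(6*sqrt(22))) = 1/(30 + 36*sqrt(22))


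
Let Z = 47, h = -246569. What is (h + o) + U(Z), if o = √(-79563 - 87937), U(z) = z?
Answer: -246522 + 50*I*√67 ≈ -2.4652e+5 + 409.27*I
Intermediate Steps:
o = 50*I*√67 (o = √(-167500) = 50*I*√67 ≈ 409.27*I)
(h + o) + U(Z) = (-246569 + 50*I*√67) + 47 = -246522 + 50*I*√67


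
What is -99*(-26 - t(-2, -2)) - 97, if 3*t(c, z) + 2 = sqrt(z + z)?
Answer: 2411 + 66*I ≈ 2411.0 + 66.0*I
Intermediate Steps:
t(c, z) = -2/3 + sqrt(2)*sqrt(z)/3 (t(c, z) = -2/3 + sqrt(z + z)/3 = -2/3 + sqrt(2*z)/3 = -2/3 + (sqrt(2)*sqrt(z))/3 = -2/3 + sqrt(2)*sqrt(z)/3)
-99*(-26 - t(-2, -2)) - 97 = -99*(-26 - (-2/3 + sqrt(2)*sqrt(-2)/3)) - 97 = -99*(-26 - (-2/3 + sqrt(2)*(I*sqrt(2))/3)) - 97 = -99*(-26 - (-2/3 + 2*I/3)) - 97 = -99*(-26 + (2/3 - 2*I/3)) - 97 = -99*(-76/3 - 2*I/3) - 97 = (2508 + 66*I) - 97 = 2411 + 66*I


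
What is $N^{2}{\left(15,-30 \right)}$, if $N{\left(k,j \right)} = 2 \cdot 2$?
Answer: $16$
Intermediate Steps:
$N{\left(k,j \right)} = 4$
$N^{2}{\left(15,-30 \right)} = 4^{2} = 16$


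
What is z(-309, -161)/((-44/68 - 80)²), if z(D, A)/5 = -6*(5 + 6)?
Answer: -31790/626547 ≈ -0.050738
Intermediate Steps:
z(D, A) = -330 (z(D, A) = 5*(-6*(5 + 6)) = 5*(-6*11) = 5*(-66) = -330)
z(-309, -161)/((-44/68 - 80)²) = -330/(-44/68 - 80)² = -330/(-44*1/68 - 80)² = -330/(-11/17 - 80)² = -330/((-1371/17)²) = -330/1879641/289 = -330*289/1879641 = -31790/626547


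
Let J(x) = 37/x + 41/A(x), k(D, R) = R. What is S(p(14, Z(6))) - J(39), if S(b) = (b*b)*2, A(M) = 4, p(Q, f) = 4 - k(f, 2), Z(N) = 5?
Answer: -499/156 ≈ -3.1987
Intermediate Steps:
p(Q, f) = 2 (p(Q, f) = 4 - 1*2 = 4 - 2 = 2)
J(x) = 41/4 + 37/x (J(x) = 37/x + 41/4 = 41/4 + 37/x)
S(b) = 2*b² (S(b) = b²*2 = 2*b²)
S(p(14, Z(6))) - J(39) = 2*2² - (41/4 + 37/39) = 2*4 - (41/4 + 37*(1/39)) = 8 - (41/4 + 37/39) = 8 - 1*1747/156 = 8 - 1747/156 = -499/156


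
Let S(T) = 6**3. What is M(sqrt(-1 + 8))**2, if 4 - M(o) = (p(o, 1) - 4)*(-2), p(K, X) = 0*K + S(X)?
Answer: 183184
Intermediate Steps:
S(T) = 216
p(K, X) = 216 (p(K, X) = 0*K + 216 = 0 + 216 = 216)
M(o) = 428 (M(o) = 4 - (216 - 4)*(-2) = 4 - 212*(-2) = 4 - 1*(-424) = 4 + 424 = 428)
M(sqrt(-1 + 8))**2 = 428**2 = 183184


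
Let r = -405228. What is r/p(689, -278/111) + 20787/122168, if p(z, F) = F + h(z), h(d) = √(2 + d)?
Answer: -1527477516346083/1030673630536 - 4992814188*√691/8436527 ≈ -17039.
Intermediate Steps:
p(z, F) = F + √(2 + z)
r/p(689, -278/111) + 20787/122168 = -405228/(-278/111 + √(2 + 689)) + 20787/122168 = -405228/(-278*1/111 + √691) + 20787*(1/122168) = -405228/(-278/111 + √691) + 20787/122168 = 20787/122168 - 405228/(-278/111 + √691)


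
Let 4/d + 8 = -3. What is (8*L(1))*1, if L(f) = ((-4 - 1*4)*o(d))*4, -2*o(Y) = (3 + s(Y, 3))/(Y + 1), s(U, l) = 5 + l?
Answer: 15488/7 ≈ 2212.6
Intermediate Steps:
d = -4/11 (d = 4/(-8 - 3) = 4/(-11) = 4*(-1/11) = -4/11 ≈ -0.36364)
o(Y) = -11/(2*(1 + Y)) (o(Y) = -(3 + (5 + 3))/(2*(Y + 1)) = -(3 + 8)/(2*(1 + Y)) = -11/(2*(1 + Y)))
L(f) = 1936/7 (L(f) = ((-4 - 1*4)*(-11/(2 + 2*(-4/11))))*4 = ((-4 - 4)*(-11/(2 - 8/11)))*4 = -(-88)/14/11*4 = -(-88)*11/14*4 = -8*(-121/14)*4 = (484/7)*4 = 1936/7)
(8*L(1))*1 = (8*(1936/7))*1 = (15488/7)*1 = 15488/7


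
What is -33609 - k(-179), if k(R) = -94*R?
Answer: -50435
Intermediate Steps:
-33609 - k(-179) = -33609 - (-94)*(-179) = -33609 - 1*16826 = -33609 - 16826 = -50435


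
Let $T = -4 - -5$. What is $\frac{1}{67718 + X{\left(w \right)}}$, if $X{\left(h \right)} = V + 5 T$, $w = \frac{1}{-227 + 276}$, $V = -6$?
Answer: $\frac{1}{67717} \approx 1.4767 \cdot 10^{-5}$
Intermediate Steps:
$T = 1$ ($T = -4 + 5 = 1$)
$w = \frac{1}{49} \approx 0.020408$
$X{\left(h \right)} = -1$ ($X{\left(h \right)} = -6 + 5 \cdot 1 = -6 + 5 = -1$)
$\frac{1}{67718 + X{\left(w \right)}} = \frac{1}{67718 - 1} = \frac{1}{67717}$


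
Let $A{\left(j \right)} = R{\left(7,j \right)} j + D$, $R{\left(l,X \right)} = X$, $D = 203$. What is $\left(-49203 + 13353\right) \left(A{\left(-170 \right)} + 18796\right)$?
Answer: $-1717179150$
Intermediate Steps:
$A{\left(j \right)} = 203 + j^{2}$ ($A{\left(j \right)} = j j + 203 = j^{2} + 203 = 203 + j^{2}$)
$\left(-49203 + 13353\right) \left(A{\left(-170 \right)} + 18796\right) = \left(-49203 + 13353\right) \left(\left(203 + \left(-170\right)^{2}\right) + 18796\right) = - 35850 \left(\left(203 + 28900\right) + 18796\right) = - 35850 \left(29103 + 18796\right) = \left(-35850\right) 47899 = -1717179150$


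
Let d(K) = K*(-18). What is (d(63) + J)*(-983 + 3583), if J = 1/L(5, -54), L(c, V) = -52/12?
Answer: -2949000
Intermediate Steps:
L(c, V) = -13/3 (L(c, V) = -52*1/12 = -13/3)
J = -3/13 (J = 1/(-13/3) = -3/13 ≈ -0.23077)
d(K) = -18*K
(d(63) + J)*(-983 + 3583) = (-18*63 - 3/13)*(-983 + 3583) = (-1134 - 3/13)*2600 = -14745/13*2600 = -2949000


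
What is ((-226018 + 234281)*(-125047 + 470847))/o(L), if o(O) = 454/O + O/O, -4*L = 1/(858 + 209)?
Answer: -2857345400/1937671 ≈ -1474.6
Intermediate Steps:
L = -1/4268 (L = -1/(4*(858 + 209)) = -¼/1067 = -¼*1/1067 = -1/4268 ≈ -0.00023430)
o(O) = 1 + 454/O (o(O) = 454/O + 1 = 1 + 454/O)
((-226018 + 234281)*(-125047 + 470847))/o(L) = ((-226018 + 234281)*(-125047 + 470847))/(((454 - 1/4268)/(-1/4268))) = (8263*345800)/((-4268*1937671/4268)) = 2857345400/(-1937671) = 2857345400*(-1/1937671) = -2857345400/1937671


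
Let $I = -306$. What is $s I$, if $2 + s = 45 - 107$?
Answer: $19584$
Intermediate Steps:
$s = -64$ ($s = -2 + \left(45 - 107\right) = -2 - 62 = -64$)
$s I = \left(-64\right) \left(-306\right) = 19584$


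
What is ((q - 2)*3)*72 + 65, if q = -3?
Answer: -1015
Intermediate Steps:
((q - 2)*3)*72 + 65 = ((-3 - 2)*3)*72 + 65 = -5*3*72 + 65 = -15*72 + 65 = -1080 + 65 = -1015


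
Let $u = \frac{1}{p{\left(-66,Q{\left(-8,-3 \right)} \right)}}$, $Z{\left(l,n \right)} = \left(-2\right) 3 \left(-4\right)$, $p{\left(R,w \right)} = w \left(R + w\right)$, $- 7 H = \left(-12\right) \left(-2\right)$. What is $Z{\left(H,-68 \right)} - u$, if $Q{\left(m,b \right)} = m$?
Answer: $\frac{14207}{592} \approx 23.998$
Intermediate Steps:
$H = - \frac{24}{7}$ ($H = - \frac{\left(-12\right) \left(-2\right)}{7} = \left(- \frac{1}{7}\right) 24 = - \frac{24}{7} \approx -3.4286$)
$Z{\left(l,n \right)} = 24$ ($Z{\left(l,n \right)} = \left(-6\right) \left(-4\right) = 24$)
$u = \frac{1}{592}$ ($u = \frac{1}{\left(-8\right) \left(-66 - 8\right)} = \frac{1}{\left(-8\right) \left(-74\right)} = \frac{1}{592} \approx 0.0016892$)
$Z{\left(H,-68 \right)} - u = 24 - \frac{1}{592} = \frac{14207}{592}$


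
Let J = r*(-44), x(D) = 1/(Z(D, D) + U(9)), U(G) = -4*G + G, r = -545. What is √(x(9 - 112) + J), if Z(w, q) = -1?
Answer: √4700073/14 ≈ 154.85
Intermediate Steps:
U(G) = -3*G
x(D) = -1/28 (x(D) = 1/(-1 - 3*9) = 1/(-1 - 27) = 1/(-28) = -1/28)
J = 23980 (J = -545*(-44) = 23980)
√(x(9 - 112) + J) = √(-1/28 + 23980) = √(671439/28) = √4700073/14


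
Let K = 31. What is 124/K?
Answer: 4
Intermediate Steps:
124/K = 124/31 = (1/31)*124 = 4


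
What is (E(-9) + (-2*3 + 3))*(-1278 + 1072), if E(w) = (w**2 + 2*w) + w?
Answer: -10506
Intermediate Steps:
E(w) = w**2 + 3*w
(E(-9) + (-2*3 + 3))*(-1278 + 1072) = (-9*(3 - 9) + (-2*3 + 3))*(-1278 + 1072) = (-9*(-6) + (-6 + 3))*(-206) = (54 - 3)*(-206) = 51*(-206) = -10506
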